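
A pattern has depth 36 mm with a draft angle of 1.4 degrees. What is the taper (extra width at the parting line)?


Formula: taper = depth * tan(draft_angle)
tan(1.4 deg) = 0.0244395
taper = 36 mm * 0.0244395 = 0.8798 mm

0.8798 mm


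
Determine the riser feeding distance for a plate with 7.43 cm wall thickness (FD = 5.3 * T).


Formula: FD = 5.3 * T  (riser feeding-distance rule)
FD = 5.3 * 7.43 cm = 39.3790 cm

Answer: 39.3790 cm


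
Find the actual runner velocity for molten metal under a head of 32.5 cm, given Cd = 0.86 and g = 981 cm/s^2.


Formula: v = Cd * sqrt(2 * g * h)  (Torricelli with discharge coefficient)
2*g*h = 2 * 981 * 32.5 = 63765.0 cm^2/s^2
sqrt(63765.0) = 252.51733 cm/s
v = 0.86 * 252.51733 = 217.1649 cm/s

217.1649 cm/s


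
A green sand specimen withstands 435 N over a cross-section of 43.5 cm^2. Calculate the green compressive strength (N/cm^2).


Formula: Compressive Strength = Force / Area
Strength = 435 N / 43.5 cm^2 = 10.0000 N/cm^2

Answer: 10.0000 N/cm^2


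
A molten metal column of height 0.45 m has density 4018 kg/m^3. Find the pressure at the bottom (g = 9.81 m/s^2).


Formula: P = rho * g * h
rho * g = 4018 * 9.81 = 39416.58 N/m^3
P = 39416.58 * 0.45 = 17737.4610 Pa

17737.4610 Pa


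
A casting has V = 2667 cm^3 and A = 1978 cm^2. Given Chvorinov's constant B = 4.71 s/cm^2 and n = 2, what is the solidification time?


Formula: t_s = B * (V/A)^n  (Chvorinov's rule, n=2)
Modulus M = V/A = 2667/1978 = 1.348332 cm
M^2 = 1.348332^2 = 1.817999 cm^2
t_s = 4.71 * 1.817999 = 8.5628 s

Answer: 8.5628 s


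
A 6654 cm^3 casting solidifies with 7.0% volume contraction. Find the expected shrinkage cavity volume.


Formula: V_shrink = V_casting * shrinkage_pct / 100
V_shrink = 6654 cm^3 * 7.0 / 100 = 465.7800 cm^3


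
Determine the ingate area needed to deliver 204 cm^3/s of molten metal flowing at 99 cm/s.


Formula: A_ingate = Q / v  (continuity equation)
A = 204 cm^3/s / 99 cm/s = 2.0606 cm^2

2.0606 cm^2


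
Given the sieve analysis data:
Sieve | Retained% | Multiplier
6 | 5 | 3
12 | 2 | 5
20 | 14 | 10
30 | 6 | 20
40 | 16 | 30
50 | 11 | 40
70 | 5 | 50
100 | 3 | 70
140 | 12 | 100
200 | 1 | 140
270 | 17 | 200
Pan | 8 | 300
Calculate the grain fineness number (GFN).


Formula: GFN = sum(pct * multiplier) / sum(pct)
sum(pct * multiplier) = 8805
sum(pct) = 100
GFN = 8805 / 100 = 88.05


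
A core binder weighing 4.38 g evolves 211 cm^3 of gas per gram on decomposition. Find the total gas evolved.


Formula: V_gas = W_binder * gas_evolution_rate
V = 4.38 g * 211 cm^3/g = 924.1800 cm^3


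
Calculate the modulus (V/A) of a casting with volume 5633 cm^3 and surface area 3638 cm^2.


Formula: Casting Modulus M = V / A
M = 5633 cm^3 / 3638 cm^2 = 1.5484 cm

Answer: 1.5484 cm


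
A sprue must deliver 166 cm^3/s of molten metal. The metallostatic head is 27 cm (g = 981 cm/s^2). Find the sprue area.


Formula: v = sqrt(2*g*h), A = Q/v
Velocity: v = sqrt(2 * 981 * 27) = sqrt(52974) = 230.1608 cm/s
Sprue area: A = Q / v = 166 / 230.1608 = 0.7212 cm^2


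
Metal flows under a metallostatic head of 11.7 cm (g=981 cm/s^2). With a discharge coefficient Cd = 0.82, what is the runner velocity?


Formula: v = Cd * sqrt(2 * g * h)  (Torricelli with discharge coefficient)
2*g*h = 2 * 981 * 11.7 = 22955.4 cm^2/s^2
sqrt(22955.4) = 151.51040 cm/s
v = 0.82 * 151.51040 = 124.2385 cm/s


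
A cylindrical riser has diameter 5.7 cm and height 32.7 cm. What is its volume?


Formula: V = pi * (D/2)^2 * H  (cylinder volume)
Radius = D/2 = 5.7/2 = 2.85 cm
V = pi * 2.85^2 * 32.7 = 834.4251 cm^3


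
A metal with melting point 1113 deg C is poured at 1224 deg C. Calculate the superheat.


Formula: Superheat = T_pour - T_melt
Superheat = 1224 - 1113 = 111 deg C


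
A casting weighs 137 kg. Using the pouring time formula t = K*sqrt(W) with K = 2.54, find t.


Formula: t = K * sqrt(W)
sqrt(W) = sqrt(137) = 11.70470
t = 2.54 * 11.70470 = 29.7299 s

29.7299 s


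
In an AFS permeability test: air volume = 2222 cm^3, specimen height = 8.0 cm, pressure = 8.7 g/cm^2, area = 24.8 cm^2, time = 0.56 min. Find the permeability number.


Formula: Permeability Number P = (V * H) / (p * A * t)
Numerator: V * H = 2222 * 8.0 = 17776.0
Denominator: p * A * t = 8.7 * 24.8 * 0.56 = 120.8256
P = 17776.0 / 120.8256 = 147.1211


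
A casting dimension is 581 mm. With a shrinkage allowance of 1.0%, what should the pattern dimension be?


Formula: L_pattern = L_casting * (1 + shrinkage_rate/100)
Shrinkage factor = 1 + 1.0/100 = 1.01
L_pattern = 581 mm * 1.01 = 586.8100 mm


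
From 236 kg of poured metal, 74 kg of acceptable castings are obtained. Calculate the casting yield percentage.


Formula: Casting Yield = (W_good / W_total) * 100
Yield = (74 kg / 236 kg) * 100 = 31.3559%


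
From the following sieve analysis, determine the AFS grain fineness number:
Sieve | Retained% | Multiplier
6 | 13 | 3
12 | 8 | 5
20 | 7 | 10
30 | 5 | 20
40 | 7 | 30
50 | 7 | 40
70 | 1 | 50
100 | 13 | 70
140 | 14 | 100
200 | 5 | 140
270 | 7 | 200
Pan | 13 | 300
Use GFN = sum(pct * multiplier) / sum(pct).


Formula: GFN = sum(pct * multiplier) / sum(pct)
sum(pct * multiplier) = 9099
sum(pct) = 100
GFN = 9099 / 100 = 90.99

Final answer: 90.99


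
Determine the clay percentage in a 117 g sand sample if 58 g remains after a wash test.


Formula: Clay% = (W_total - W_washed) / W_total * 100
Clay mass = 117 - 58 = 59 g
Clay% = 59 / 117 * 100 = 50.4274%

Final answer: 50.4274%


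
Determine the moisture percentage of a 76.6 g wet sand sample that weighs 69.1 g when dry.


Formula: MC = (W_wet - W_dry) / W_wet * 100
Water mass = 76.6 - 69.1 = 7.5 g
MC = 7.5 / 76.6 * 100 = 9.7911%


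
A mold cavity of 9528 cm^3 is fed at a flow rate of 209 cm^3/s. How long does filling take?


Formula: t_fill = V_mold / Q_flow
t = 9528 cm^3 / 209 cm^3/s = 45.5885 s

Final answer: 45.5885 s


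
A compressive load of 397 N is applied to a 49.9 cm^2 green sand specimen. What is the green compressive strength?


Formula: Compressive Strength = Force / Area
Strength = 397 N / 49.9 cm^2 = 7.9559 N/cm^2


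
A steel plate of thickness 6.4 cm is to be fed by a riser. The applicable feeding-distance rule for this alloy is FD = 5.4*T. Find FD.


Formula: FD = 5.4 * T  (riser feeding-distance rule)
FD = 5.4 * 6.4 cm = 34.5600 cm


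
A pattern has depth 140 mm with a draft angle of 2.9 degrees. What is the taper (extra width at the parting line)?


Formula: taper = depth * tan(draft_angle)
tan(2.9 deg) = 0.0506578
taper = 140 mm * 0.0506578 = 7.0921 mm

Final answer: 7.0921 mm


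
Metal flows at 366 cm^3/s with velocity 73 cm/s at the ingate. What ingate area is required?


Formula: A_ingate = Q / v  (continuity equation)
A = 366 cm^3/s / 73 cm/s = 5.0137 cm^2

Answer: 5.0137 cm^2


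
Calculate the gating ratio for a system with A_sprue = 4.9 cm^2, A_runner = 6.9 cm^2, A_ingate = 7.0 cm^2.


Sprue:Runner:Ingate = 1 : 6.9/4.9 : 7.0/4.9 = 1:1.41:1.43

1:1.41:1.43


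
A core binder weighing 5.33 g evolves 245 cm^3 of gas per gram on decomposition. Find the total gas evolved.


Formula: V_gas = W_binder * gas_evolution_rate
V = 5.33 g * 245 cm^3/g = 1305.8500 cm^3

1305.8500 cm^3


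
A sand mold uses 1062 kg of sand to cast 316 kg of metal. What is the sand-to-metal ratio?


Formula: Sand-to-Metal Ratio = W_sand / W_metal
Ratio = 1062 kg / 316 kg = 3.3608


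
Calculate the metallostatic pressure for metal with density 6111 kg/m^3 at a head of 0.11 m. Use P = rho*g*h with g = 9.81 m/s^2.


Formula: P = rho * g * h
rho * g = 6111 * 9.81 = 59948.91 N/m^3
P = 59948.91 * 0.11 = 6594.3801 Pa

6594.3801 Pa


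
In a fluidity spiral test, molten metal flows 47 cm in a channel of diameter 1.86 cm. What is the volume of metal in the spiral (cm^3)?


Formula: V = pi * (d/2)^2 * L  (cylinder volume)
Radius = 1.86/2 = 0.93 cm
V = pi * 0.93^2 * 47 = 127.7067 cm^3

Answer: 127.7067 cm^3


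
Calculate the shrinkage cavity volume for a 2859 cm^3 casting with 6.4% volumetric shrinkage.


Formula: V_shrink = V_casting * shrinkage_pct / 100
V_shrink = 2859 cm^3 * 6.4 / 100 = 182.9760 cm^3


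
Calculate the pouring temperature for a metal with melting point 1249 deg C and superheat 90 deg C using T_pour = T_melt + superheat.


Formula: T_pour = T_melt + Superheat
T_pour = 1249 + 90 = 1339 deg C

Answer: 1339 deg C


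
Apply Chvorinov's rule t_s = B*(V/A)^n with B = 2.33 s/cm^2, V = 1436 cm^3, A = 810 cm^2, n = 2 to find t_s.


Formula: t_s = B * (V/A)^n  (Chvorinov's rule, n=2)
Modulus M = V/A = 1436/810 = 1.772840 cm
M^2 = 1.772840^2 = 3.142962 cm^2
t_s = 2.33 * 3.142962 = 7.3231 s

Final answer: 7.3231 s


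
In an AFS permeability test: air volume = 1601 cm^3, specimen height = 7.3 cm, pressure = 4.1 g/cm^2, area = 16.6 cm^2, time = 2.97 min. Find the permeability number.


Formula: Permeability Number P = (V * H) / (p * A * t)
Numerator: V * H = 1601 * 7.3 = 11687.3
Denominator: p * A * t = 4.1 * 16.6 * 2.97 = 202.1382
P = 11687.3 / 202.1382 = 57.8184

Final answer: 57.8184


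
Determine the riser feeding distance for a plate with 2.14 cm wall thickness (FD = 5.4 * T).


Formula: FD = 5.4 * T  (riser feeding-distance rule)
FD = 5.4 * 2.14 cm = 11.5560 cm

Final answer: 11.5560 cm


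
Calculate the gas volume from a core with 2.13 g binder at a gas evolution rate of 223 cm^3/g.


Formula: V_gas = W_binder * gas_evolution_rate
V = 2.13 g * 223 cm^3/g = 474.9900 cm^3

Final answer: 474.9900 cm^3


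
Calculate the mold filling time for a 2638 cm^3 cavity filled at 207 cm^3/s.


Formula: t_fill = V_mold / Q_flow
t = 2638 cm^3 / 207 cm^3/s = 12.7440 s

Answer: 12.7440 s


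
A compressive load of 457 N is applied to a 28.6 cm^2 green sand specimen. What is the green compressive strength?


Formula: Compressive Strength = Force / Area
Strength = 457 N / 28.6 cm^2 = 15.9790 N/cm^2

Answer: 15.9790 N/cm^2


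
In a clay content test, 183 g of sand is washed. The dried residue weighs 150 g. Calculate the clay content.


Formula: Clay% = (W_total - W_washed) / W_total * 100
Clay mass = 183 - 150 = 33 g
Clay% = 33 / 183 * 100 = 18.0328%

18.0328%


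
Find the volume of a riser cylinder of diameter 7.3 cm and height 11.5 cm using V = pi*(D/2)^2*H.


Formula: V = pi * (D/2)^2 * H  (cylinder volume)
Radius = D/2 = 7.3/2 = 3.65 cm
V = pi * 3.65^2 * 11.5 = 481.3195 cm^3

Answer: 481.3195 cm^3


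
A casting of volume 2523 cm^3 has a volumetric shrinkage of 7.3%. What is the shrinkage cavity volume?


Formula: V_shrink = V_casting * shrinkage_pct / 100
V_shrink = 2523 cm^3 * 7.3 / 100 = 184.1790 cm^3


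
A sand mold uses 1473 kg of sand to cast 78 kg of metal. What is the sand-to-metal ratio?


Formula: Sand-to-Metal Ratio = W_sand / W_metal
Ratio = 1473 kg / 78 kg = 18.8846

Answer: 18.8846


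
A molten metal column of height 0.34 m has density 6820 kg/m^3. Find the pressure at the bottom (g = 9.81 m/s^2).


Formula: P = rho * g * h
rho * g = 6820 * 9.81 = 66904.2 N/m^3
P = 66904.2 * 0.34 = 22747.4280 Pa

Answer: 22747.4280 Pa


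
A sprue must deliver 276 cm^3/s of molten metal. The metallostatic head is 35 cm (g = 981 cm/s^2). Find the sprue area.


Formula: v = sqrt(2*g*h), A = Q/v
Velocity: v = sqrt(2 * 981 * 35) = sqrt(68670) = 262.0496 cm/s
Sprue area: A = Q / v = 276 / 262.0496 = 1.0532 cm^2

Final answer: 1.0532 cm^2


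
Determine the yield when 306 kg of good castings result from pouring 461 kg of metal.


Formula: Casting Yield = (W_good / W_total) * 100
Yield = (306 kg / 461 kg) * 100 = 66.3774%

66.3774%


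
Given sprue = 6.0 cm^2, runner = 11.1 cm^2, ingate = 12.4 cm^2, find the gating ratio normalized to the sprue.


Sprue:Runner:Ingate = 1 : 11.1/6.0 : 12.4/6.0 = 1:1.85:2.07

1:1.85:2.07


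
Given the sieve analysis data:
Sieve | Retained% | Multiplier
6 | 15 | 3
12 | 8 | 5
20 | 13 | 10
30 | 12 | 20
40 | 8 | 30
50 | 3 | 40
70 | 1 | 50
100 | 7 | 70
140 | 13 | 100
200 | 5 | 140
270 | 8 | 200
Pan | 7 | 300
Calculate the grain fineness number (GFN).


Formula: GFN = sum(pct * multiplier) / sum(pct)
sum(pct * multiplier) = 7055
sum(pct) = 100
GFN = 7055 / 100 = 70.55

70.55


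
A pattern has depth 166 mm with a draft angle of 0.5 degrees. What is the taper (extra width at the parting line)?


Formula: taper = depth * tan(draft_angle)
tan(0.5 deg) = 0.0087269
taper = 166 mm * 0.0087269 = 1.4487 mm

Final answer: 1.4487 mm


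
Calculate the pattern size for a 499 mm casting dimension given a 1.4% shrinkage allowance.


Formula: L_pattern = L_casting * (1 + shrinkage_rate/100)
Shrinkage factor = 1 + 1.4/100 = 1.014
L_pattern = 499 mm * 1.014 = 505.9860 mm


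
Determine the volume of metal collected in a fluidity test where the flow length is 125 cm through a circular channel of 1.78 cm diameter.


Formula: V = pi * (d/2)^2 * L  (cylinder volume)
Radius = 1.78/2 = 0.89 cm
V = pi * 0.89^2 * 125 = 311.0569 cm^3

Answer: 311.0569 cm^3


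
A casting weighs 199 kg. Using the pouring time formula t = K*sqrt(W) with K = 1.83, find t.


Formula: t = K * sqrt(W)
sqrt(W) = sqrt(199) = 14.10674
t = 1.83 * 14.10674 = 25.8153 s


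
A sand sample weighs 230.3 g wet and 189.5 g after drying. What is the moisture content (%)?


Formula: MC = (W_wet - W_dry) / W_wet * 100
Water mass = 230.3 - 189.5 = 40.8 g
MC = 40.8 / 230.3 * 100 = 17.7160%

Final answer: 17.7160%


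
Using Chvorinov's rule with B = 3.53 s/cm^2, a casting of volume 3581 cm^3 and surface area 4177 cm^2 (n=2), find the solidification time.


Formula: t_s = B * (V/A)^n  (Chvorinov's rule, n=2)
Modulus M = V/A = 3581/4177 = 0.857314 cm
M^2 = 0.857314^2 = 0.734987 cm^2
t_s = 3.53 * 0.734987 = 2.5945 s

Final answer: 2.5945 s


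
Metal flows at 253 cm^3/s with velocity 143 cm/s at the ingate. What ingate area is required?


Formula: A_ingate = Q / v  (continuity equation)
A = 253 cm^3/s / 143 cm/s = 1.7692 cm^2

Answer: 1.7692 cm^2


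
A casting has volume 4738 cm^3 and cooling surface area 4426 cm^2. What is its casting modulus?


Formula: Casting Modulus M = V / A
M = 4738 cm^3 / 4426 cm^2 = 1.0705 cm

Answer: 1.0705 cm


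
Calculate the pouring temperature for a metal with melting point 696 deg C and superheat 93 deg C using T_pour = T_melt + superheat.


Formula: T_pour = T_melt + Superheat
T_pour = 696 + 93 = 789 deg C

789 deg C


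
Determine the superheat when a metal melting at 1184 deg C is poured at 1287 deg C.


Formula: Superheat = T_pour - T_melt
Superheat = 1287 - 1184 = 103 deg C

Answer: 103 deg C


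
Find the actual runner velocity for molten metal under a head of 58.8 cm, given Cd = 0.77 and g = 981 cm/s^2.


Formula: v = Cd * sqrt(2 * g * h)  (Torricelli with discharge coefficient)
2*g*h = 2 * 981 * 58.8 = 115365.6 cm^2/s^2
sqrt(115365.6) = 339.65512 cm/s
v = 0.77 * 339.65512 = 261.5344 cm/s


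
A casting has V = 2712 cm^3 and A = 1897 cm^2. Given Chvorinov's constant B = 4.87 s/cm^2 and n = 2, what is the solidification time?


Formula: t_s = B * (V/A)^n  (Chvorinov's rule, n=2)
Modulus M = V/A = 2712/1897 = 1.429626 cm
M^2 = 1.429626^2 = 2.043830 cm^2
t_s = 4.87 * 2.043830 = 9.9535 s

9.9535 s


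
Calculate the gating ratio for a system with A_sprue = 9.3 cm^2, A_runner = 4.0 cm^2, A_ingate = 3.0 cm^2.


Sprue:Runner:Ingate = 1 : 4.0/9.3 : 3.0/9.3 = 1:0.43:0.32

Answer: 1:0.43:0.32


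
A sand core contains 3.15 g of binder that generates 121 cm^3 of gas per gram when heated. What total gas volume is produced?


Formula: V_gas = W_binder * gas_evolution_rate
V = 3.15 g * 121 cm^3/g = 381.1500 cm^3

Answer: 381.1500 cm^3


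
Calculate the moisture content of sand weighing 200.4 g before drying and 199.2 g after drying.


Formula: MC = (W_wet - W_dry) / W_wet * 100
Water mass = 200.4 - 199.2 = 1.2 g
MC = 1.2 / 200.4 * 100 = 0.5988%

0.5988%


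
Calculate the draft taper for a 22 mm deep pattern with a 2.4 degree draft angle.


Formula: taper = depth * tan(draft_angle)
tan(2.4 deg) = 0.0419124
taper = 22 mm * 0.0419124 = 0.9221 mm

Final answer: 0.9221 mm


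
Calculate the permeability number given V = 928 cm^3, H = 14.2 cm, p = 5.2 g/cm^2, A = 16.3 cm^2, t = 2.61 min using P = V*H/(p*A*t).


Formula: Permeability Number P = (V * H) / (p * A * t)
Numerator: V * H = 928 * 14.2 = 13177.6
Denominator: p * A * t = 5.2 * 16.3 * 2.61 = 221.2236
P = 13177.6 / 221.2236 = 59.5669

Final answer: 59.5669


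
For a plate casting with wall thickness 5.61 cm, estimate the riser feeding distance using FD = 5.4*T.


Formula: FD = 5.4 * T  (riser feeding-distance rule)
FD = 5.4 * 5.61 cm = 30.2940 cm


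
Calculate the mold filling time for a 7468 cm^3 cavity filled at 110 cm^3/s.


Formula: t_fill = V_mold / Q_flow
t = 7468 cm^3 / 110 cm^3/s = 67.8909 s

67.8909 s


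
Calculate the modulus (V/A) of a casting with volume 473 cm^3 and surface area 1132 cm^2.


Formula: Casting Modulus M = V / A
M = 473 cm^3 / 1132 cm^2 = 0.4178 cm

0.4178 cm


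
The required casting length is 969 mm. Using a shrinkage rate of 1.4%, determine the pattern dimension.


Formula: L_pattern = L_casting * (1 + shrinkage_rate/100)
Shrinkage factor = 1 + 1.4/100 = 1.014
L_pattern = 969 mm * 1.014 = 982.5660 mm

Final answer: 982.5660 mm


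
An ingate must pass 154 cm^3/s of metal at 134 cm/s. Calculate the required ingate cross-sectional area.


Formula: A_ingate = Q / v  (continuity equation)
A = 154 cm^3/s / 134 cm/s = 1.1493 cm^2

Answer: 1.1493 cm^2


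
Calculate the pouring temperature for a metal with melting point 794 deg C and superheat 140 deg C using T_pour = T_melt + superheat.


Formula: T_pour = T_melt + Superheat
T_pour = 794 + 140 = 934 deg C

Answer: 934 deg C


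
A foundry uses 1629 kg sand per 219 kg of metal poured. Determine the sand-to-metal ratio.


Formula: Sand-to-Metal Ratio = W_sand / W_metal
Ratio = 1629 kg / 219 kg = 7.4384


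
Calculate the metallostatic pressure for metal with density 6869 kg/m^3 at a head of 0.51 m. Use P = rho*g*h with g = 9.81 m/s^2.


Formula: P = rho * g * h
rho * g = 6869 * 9.81 = 67384.89 N/m^3
P = 67384.89 * 0.51 = 34366.2939 Pa


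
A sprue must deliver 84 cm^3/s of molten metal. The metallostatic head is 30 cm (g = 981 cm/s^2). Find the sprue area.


Formula: v = sqrt(2*g*h), A = Q/v
Velocity: v = sqrt(2 * 981 * 30) = sqrt(58860) = 242.6108 cm/s
Sprue area: A = Q / v = 84 / 242.6108 = 0.3462 cm^2

Answer: 0.3462 cm^2


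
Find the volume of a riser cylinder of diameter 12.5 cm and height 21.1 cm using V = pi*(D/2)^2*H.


Formula: V = pi * (D/2)^2 * H  (cylinder volume)
Radius = D/2 = 12.5/2 = 6.25 cm
V = pi * 6.25^2 * 21.1 = 2589.3596 cm^3

Answer: 2589.3596 cm^3


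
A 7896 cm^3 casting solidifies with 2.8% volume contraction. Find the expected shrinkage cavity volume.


Formula: V_shrink = V_casting * shrinkage_pct / 100
V_shrink = 7896 cm^3 * 2.8 / 100 = 221.0880 cm^3


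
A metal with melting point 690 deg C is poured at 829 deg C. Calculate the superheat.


Formula: Superheat = T_pour - T_melt
Superheat = 829 - 690 = 139 deg C


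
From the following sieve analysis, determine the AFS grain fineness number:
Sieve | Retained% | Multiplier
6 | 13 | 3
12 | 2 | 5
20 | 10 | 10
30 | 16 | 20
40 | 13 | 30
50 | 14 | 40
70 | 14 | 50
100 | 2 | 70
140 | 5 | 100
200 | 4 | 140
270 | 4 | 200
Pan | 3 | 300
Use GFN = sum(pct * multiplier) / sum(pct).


Formula: GFN = sum(pct * multiplier) / sum(pct)
sum(pct * multiplier) = 5019
sum(pct) = 100
GFN = 5019 / 100 = 50.19


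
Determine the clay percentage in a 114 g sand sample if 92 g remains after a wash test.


Formula: Clay% = (W_total - W_washed) / W_total * 100
Clay mass = 114 - 92 = 22 g
Clay% = 22 / 114 * 100 = 19.2982%


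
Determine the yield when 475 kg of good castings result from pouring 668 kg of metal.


Formula: Casting Yield = (W_good / W_total) * 100
Yield = (475 kg / 668 kg) * 100 = 71.1078%

Answer: 71.1078%


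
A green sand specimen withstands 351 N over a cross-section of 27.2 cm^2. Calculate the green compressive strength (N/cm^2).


Formula: Compressive Strength = Force / Area
Strength = 351 N / 27.2 cm^2 = 12.9044 N/cm^2

Final answer: 12.9044 N/cm^2


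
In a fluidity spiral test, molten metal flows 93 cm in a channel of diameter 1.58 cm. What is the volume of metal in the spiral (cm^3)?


Formula: V = pi * (d/2)^2 * L  (cylinder volume)
Radius = 1.58/2 = 0.79 cm
V = pi * 0.79^2 * 93 = 182.3421 cm^3

Answer: 182.3421 cm^3


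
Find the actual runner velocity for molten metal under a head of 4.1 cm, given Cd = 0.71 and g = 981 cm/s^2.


Formula: v = Cd * sqrt(2 * g * h)  (Torricelli with discharge coefficient)
2*g*h = 2 * 981 * 4.1 = 8044.2 cm^2/s^2
sqrt(8044.2) = 89.68946 cm/s
v = 0.71 * 89.68946 = 63.6795 cm/s

Answer: 63.6795 cm/s


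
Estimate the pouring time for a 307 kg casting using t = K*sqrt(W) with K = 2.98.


Formula: t = K * sqrt(W)
sqrt(W) = sqrt(307) = 17.52142
t = 2.98 * 17.52142 = 52.2138 s

Final answer: 52.2138 s


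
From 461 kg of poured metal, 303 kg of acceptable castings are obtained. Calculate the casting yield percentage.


Formula: Casting Yield = (W_good / W_total) * 100
Yield = (303 kg / 461 kg) * 100 = 65.7267%

65.7267%


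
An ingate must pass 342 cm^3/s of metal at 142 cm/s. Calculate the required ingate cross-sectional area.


Formula: A_ingate = Q / v  (continuity equation)
A = 342 cm^3/s / 142 cm/s = 2.4085 cm^2

Final answer: 2.4085 cm^2


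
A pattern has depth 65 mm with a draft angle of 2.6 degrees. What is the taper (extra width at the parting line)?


Formula: taper = depth * tan(draft_angle)
tan(2.6 deg) = 0.0454097
taper = 65 mm * 0.0454097 = 2.9516 mm

2.9516 mm


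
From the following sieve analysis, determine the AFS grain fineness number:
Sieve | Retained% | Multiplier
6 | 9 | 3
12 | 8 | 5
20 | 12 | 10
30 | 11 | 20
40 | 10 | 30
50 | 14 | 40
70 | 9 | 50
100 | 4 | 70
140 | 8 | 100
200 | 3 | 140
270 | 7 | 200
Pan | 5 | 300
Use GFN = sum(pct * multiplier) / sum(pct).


Formula: GFN = sum(pct * multiplier) / sum(pct)
sum(pct * multiplier) = 6117
sum(pct) = 100
GFN = 6117 / 100 = 61.17

Final answer: 61.17


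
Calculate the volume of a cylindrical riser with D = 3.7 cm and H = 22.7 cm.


Formula: V = pi * (D/2)^2 * H  (cylinder volume)
Radius = D/2 = 3.7/2 = 1.85 cm
V = pi * 1.85^2 * 22.7 = 244.0727 cm^3

244.0727 cm^3


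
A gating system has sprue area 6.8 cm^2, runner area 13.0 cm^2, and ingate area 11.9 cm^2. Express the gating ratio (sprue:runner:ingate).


Sprue:Runner:Ingate = 1 : 13.0/6.8 : 11.9/6.8 = 1:1.91:1.75


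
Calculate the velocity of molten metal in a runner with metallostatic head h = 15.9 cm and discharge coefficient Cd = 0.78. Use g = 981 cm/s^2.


Formula: v = Cd * sqrt(2 * g * h)  (Torricelli with discharge coefficient)
2*g*h = 2 * 981 * 15.9 = 31195.8 cm^2/s^2
sqrt(31195.8) = 176.62333 cm/s
v = 0.78 * 176.62333 = 137.7662 cm/s

Final answer: 137.7662 cm/s


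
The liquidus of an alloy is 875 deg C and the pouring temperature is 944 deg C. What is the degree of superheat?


Formula: Superheat = T_pour - T_melt
Superheat = 944 - 875 = 69 deg C

69 deg C


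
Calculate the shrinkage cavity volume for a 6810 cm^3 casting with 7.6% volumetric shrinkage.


Formula: V_shrink = V_casting * shrinkage_pct / 100
V_shrink = 6810 cm^3 * 7.6 / 100 = 517.5600 cm^3


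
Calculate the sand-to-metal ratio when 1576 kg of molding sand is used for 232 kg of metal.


Formula: Sand-to-Metal Ratio = W_sand / W_metal
Ratio = 1576 kg / 232 kg = 6.7931

6.7931


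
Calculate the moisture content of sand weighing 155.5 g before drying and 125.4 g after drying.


Formula: MC = (W_wet - W_dry) / W_wet * 100
Water mass = 155.5 - 125.4 = 30.1 g
MC = 30.1 / 155.5 * 100 = 19.3569%

Answer: 19.3569%


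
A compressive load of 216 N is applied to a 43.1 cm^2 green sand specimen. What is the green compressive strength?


Formula: Compressive Strength = Force / Area
Strength = 216 N / 43.1 cm^2 = 5.0116 N/cm^2


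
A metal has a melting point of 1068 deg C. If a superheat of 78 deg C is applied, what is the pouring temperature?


Formula: T_pour = T_melt + Superheat
T_pour = 1068 + 78 = 1146 deg C

Answer: 1146 deg C


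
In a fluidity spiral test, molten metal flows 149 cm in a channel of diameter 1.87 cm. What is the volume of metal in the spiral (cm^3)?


Formula: V = pi * (d/2)^2 * L  (cylinder volume)
Radius = 1.87/2 = 0.935 cm
V = pi * 0.935^2 * 149 = 409.2224 cm^3


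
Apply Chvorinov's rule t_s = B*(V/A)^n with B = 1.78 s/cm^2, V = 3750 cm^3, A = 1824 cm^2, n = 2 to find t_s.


Formula: t_s = B * (V/A)^n  (Chvorinov's rule, n=2)
Modulus M = V/A = 3750/1824 = 2.055921 cm
M^2 = 2.055921^2 = 4.226811 cm^2
t_s = 1.78 * 4.226811 = 7.5237 s

Answer: 7.5237 s


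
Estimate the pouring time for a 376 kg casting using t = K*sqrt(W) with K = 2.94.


Formula: t = K * sqrt(W)
sqrt(W) = sqrt(376) = 19.39072
t = 2.94 * 19.39072 = 57.0087 s

Final answer: 57.0087 s


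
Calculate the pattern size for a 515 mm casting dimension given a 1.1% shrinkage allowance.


Formula: L_pattern = L_casting * (1 + shrinkage_rate/100)
Shrinkage factor = 1 + 1.1/100 = 1.011
L_pattern = 515 mm * 1.011 = 520.6650 mm

Final answer: 520.6650 mm


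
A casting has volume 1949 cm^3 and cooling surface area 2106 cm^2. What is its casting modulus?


Formula: Casting Modulus M = V / A
M = 1949 cm^3 / 2106 cm^2 = 0.9255 cm


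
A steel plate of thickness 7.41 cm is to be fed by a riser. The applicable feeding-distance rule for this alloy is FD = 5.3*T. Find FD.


Formula: FD = 5.3 * T  (riser feeding-distance rule)
FD = 5.3 * 7.41 cm = 39.2730 cm

39.2730 cm


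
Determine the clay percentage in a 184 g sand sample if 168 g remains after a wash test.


Formula: Clay% = (W_total - W_washed) / W_total * 100
Clay mass = 184 - 168 = 16 g
Clay% = 16 / 184 * 100 = 8.6957%


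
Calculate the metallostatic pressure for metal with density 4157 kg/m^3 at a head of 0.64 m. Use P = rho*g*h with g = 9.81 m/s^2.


Formula: P = rho * g * h
rho * g = 4157 * 9.81 = 40780.17 N/m^3
P = 40780.17 * 0.64 = 26099.3088 Pa


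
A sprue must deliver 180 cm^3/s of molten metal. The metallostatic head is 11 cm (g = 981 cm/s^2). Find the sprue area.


Formula: v = sqrt(2*g*h), A = Q/v
Velocity: v = sqrt(2 * 981 * 11) = sqrt(21582) = 146.9081 cm/s
Sprue area: A = Q / v = 180 / 146.9081 = 1.2253 cm^2

Final answer: 1.2253 cm^2


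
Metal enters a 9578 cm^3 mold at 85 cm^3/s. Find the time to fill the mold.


Formula: t_fill = V_mold / Q_flow
t = 9578 cm^3 / 85 cm^3/s = 112.6824 s


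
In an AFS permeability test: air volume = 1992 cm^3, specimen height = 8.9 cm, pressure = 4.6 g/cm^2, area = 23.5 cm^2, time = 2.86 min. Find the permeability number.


Formula: Permeability Number P = (V * H) / (p * A * t)
Numerator: V * H = 1992 * 8.9 = 17728.8
Denominator: p * A * t = 4.6 * 23.5 * 2.86 = 309.166
P = 17728.8 / 309.166 = 57.3440

Final answer: 57.3440


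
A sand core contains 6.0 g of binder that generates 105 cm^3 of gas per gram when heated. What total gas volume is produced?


Formula: V_gas = W_binder * gas_evolution_rate
V = 6.0 g * 105 cm^3/g = 630.0000 cm^3


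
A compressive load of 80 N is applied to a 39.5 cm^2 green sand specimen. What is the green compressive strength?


Formula: Compressive Strength = Force / Area
Strength = 80 N / 39.5 cm^2 = 2.0253 N/cm^2


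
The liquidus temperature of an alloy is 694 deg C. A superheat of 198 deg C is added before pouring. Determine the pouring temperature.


Formula: T_pour = T_melt + Superheat
T_pour = 694 + 198 = 892 deg C

Answer: 892 deg C


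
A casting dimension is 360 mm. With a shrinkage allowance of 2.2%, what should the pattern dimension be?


Formula: L_pattern = L_casting * (1 + shrinkage_rate/100)
Shrinkage factor = 1 + 2.2/100 = 1.022
L_pattern = 360 mm * 1.022 = 367.9200 mm

367.9200 mm


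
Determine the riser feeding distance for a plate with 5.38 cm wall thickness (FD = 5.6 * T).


Formula: FD = 5.6 * T  (riser feeding-distance rule)
FD = 5.6 * 5.38 cm = 30.1280 cm


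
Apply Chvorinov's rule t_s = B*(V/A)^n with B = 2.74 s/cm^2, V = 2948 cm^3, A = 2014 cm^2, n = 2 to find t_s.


Formula: t_s = B * (V/A)^n  (Chvorinov's rule, n=2)
Modulus M = V/A = 2948/2014 = 1.463754 cm
M^2 = 1.463754^2 = 2.142576 cm^2
t_s = 2.74 * 2.142576 = 5.8707 s

Final answer: 5.8707 s


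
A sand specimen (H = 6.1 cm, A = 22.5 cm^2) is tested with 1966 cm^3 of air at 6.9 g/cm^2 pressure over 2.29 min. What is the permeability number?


Formula: Permeability Number P = (V * H) / (p * A * t)
Numerator: V * H = 1966 * 6.1 = 11992.6
Denominator: p * A * t = 6.9 * 22.5 * 2.29 = 355.5225
P = 11992.6 / 355.5225 = 33.7323

Answer: 33.7323


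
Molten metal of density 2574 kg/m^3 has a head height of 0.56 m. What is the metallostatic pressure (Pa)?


Formula: P = rho * g * h
rho * g = 2574 * 9.81 = 25250.94 N/m^3
P = 25250.94 * 0.56 = 14140.5264 Pa


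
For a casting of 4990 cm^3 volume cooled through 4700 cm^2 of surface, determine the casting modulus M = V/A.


Formula: Casting Modulus M = V / A
M = 4990 cm^3 / 4700 cm^2 = 1.0617 cm

Final answer: 1.0617 cm


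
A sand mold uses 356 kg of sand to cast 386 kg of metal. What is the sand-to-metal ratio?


Formula: Sand-to-Metal Ratio = W_sand / W_metal
Ratio = 356 kg / 386 kg = 0.9223

Final answer: 0.9223


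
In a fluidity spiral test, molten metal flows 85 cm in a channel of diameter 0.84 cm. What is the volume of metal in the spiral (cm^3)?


Formula: V = pi * (d/2)^2 * L  (cylinder volume)
Radius = 0.84/2 = 0.42 cm
V = pi * 0.42^2 * 85 = 47.1050 cm^3

Answer: 47.1050 cm^3


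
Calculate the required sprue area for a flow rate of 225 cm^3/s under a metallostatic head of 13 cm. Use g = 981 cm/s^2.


Formula: v = sqrt(2*g*h), A = Q/v
Velocity: v = sqrt(2 * 981 * 13) = sqrt(25506) = 159.7060 cm/s
Sprue area: A = Q / v = 225 / 159.7060 = 1.4088 cm^2

Answer: 1.4088 cm^2


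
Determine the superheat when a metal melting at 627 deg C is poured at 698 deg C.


Formula: Superheat = T_pour - T_melt
Superheat = 698 - 627 = 71 deg C

Answer: 71 deg C


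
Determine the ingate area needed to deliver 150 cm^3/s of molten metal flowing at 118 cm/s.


Formula: A_ingate = Q / v  (continuity equation)
A = 150 cm^3/s / 118 cm/s = 1.2712 cm^2


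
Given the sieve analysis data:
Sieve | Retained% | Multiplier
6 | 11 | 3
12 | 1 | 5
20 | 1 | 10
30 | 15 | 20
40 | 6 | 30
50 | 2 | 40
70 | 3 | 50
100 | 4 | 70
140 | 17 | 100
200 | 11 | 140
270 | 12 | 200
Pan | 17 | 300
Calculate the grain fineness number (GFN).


Formula: GFN = sum(pct * multiplier) / sum(pct)
sum(pct * multiplier) = 11778
sum(pct) = 100
GFN = 11778 / 100 = 117.78

Answer: 117.78


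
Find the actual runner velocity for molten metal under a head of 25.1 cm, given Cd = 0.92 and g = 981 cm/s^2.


Formula: v = Cd * sqrt(2 * g * h)  (Torricelli with discharge coefficient)
2*g*h = 2 * 981 * 25.1 = 49246.2 cm^2/s^2
sqrt(49246.2) = 221.91485 cm/s
v = 0.92 * 221.91485 = 204.1617 cm/s


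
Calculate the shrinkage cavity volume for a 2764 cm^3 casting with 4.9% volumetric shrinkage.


Formula: V_shrink = V_casting * shrinkage_pct / 100
V_shrink = 2764 cm^3 * 4.9 / 100 = 135.4360 cm^3

135.4360 cm^3


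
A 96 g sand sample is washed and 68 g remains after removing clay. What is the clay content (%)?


Formula: Clay% = (W_total - W_washed) / W_total * 100
Clay mass = 96 - 68 = 28 g
Clay% = 28 / 96 * 100 = 29.1667%


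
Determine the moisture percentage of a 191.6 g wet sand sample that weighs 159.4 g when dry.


Formula: MC = (W_wet - W_dry) / W_wet * 100
Water mass = 191.6 - 159.4 = 32.2 g
MC = 32.2 / 191.6 * 100 = 16.8058%

16.8058%


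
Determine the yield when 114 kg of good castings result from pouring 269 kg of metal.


Formula: Casting Yield = (W_good / W_total) * 100
Yield = (114 kg / 269 kg) * 100 = 42.3792%

42.3792%


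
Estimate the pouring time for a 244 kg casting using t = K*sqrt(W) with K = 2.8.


Formula: t = K * sqrt(W)
sqrt(W) = sqrt(244) = 15.62050
t = 2.8 * 15.62050 = 43.7374 s

43.7374 s


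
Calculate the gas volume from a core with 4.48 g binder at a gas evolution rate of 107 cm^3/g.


Formula: V_gas = W_binder * gas_evolution_rate
V = 4.48 g * 107 cm^3/g = 479.3600 cm^3

479.3600 cm^3


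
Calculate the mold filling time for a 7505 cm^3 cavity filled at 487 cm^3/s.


Formula: t_fill = V_mold / Q_flow
t = 7505 cm^3 / 487 cm^3/s = 15.4107 s


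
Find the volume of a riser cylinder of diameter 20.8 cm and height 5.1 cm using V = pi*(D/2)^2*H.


Formula: V = pi * (D/2)^2 * H  (cylinder volume)
Radius = D/2 = 20.8/2 = 10.4 cm
V = pi * 10.4^2 * 5.1 = 1732.9528 cm^3

Final answer: 1732.9528 cm^3


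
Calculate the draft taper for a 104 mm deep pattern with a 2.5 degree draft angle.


Formula: taper = depth * tan(draft_angle)
tan(2.5 deg) = 0.0436609
taper = 104 mm * 0.0436609 = 4.5407 mm

4.5407 mm


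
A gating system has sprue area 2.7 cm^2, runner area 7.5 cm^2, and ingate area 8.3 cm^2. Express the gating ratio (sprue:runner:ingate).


Sprue:Runner:Ingate = 1 : 7.5/2.7 : 8.3/2.7 = 1:2.78:3.07

1:2.78:3.07


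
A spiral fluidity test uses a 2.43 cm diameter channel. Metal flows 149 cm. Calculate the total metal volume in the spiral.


Formula: V = pi * (d/2)^2 * L  (cylinder volume)
Radius = 2.43/2 = 1.215 cm
V = pi * 1.215^2 * 149 = 691.0169 cm^3

Answer: 691.0169 cm^3


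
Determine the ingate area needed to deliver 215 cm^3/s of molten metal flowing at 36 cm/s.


Formula: A_ingate = Q / v  (continuity equation)
A = 215 cm^3/s / 36 cm/s = 5.9722 cm^2


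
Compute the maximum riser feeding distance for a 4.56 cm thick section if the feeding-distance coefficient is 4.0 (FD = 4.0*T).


Formula: FD = 4.0 * T  (riser feeding-distance rule)
FD = 4.0 * 4.56 cm = 18.2400 cm

Answer: 18.2400 cm


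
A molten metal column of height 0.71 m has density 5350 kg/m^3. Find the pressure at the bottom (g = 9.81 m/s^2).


Formula: P = rho * g * h
rho * g = 5350 * 9.81 = 52483.5 N/m^3
P = 52483.5 * 0.71 = 37263.2850 Pa

Final answer: 37263.2850 Pa


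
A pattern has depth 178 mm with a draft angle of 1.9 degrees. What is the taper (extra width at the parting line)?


Formula: taper = depth * tan(draft_angle)
tan(1.9 deg) = 0.0331734
taper = 178 mm * 0.0331734 = 5.9049 mm

Final answer: 5.9049 mm


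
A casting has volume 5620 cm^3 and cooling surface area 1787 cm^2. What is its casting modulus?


Formula: Casting Modulus M = V / A
M = 5620 cm^3 / 1787 cm^2 = 3.1449 cm


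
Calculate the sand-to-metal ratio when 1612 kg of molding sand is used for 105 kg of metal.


Formula: Sand-to-Metal Ratio = W_sand / W_metal
Ratio = 1612 kg / 105 kg = 15.3524

Final answer: 15.3524


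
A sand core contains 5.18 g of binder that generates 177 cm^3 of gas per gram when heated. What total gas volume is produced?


Formula: V_gas = W_binder * gas_evolution_rate
V = 5.18 g * 177 cm^3/g = 916.8600 cm^3

Answer: 916.8600 cm^3


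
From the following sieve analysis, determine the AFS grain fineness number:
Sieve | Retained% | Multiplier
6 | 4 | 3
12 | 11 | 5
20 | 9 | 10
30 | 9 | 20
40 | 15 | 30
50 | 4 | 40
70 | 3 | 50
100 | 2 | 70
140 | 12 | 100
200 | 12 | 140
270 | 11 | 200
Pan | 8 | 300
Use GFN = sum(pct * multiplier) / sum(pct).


Formula: GFN = sum(pct * multiplier) / sum(pct)
sum(pct * multiplier) = 8717
sum(pct) = 100
GFN = 8717 / 100 = 87.17


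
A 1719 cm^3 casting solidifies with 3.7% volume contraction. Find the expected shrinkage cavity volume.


Formula: V_shrink = V_casting * shrinkage_pct / 100
V_shrink = 1719 cm^3 * 3.7 / 100 = 63.6030 cm^3

63.6030 cm^3


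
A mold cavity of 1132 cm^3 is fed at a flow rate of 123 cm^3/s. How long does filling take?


Formula: t_fill = V_mold / Q_flow
t = 1132 cm^3 / 123 cm^3/s = 9.2033 s


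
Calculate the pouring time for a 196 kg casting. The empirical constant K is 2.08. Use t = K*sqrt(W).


Formula: t = K * sqrt(W)
sqrt(W) = sqrt(196) = 14.00000
t = 2.08 * 14.00000 = 29.1200 s

Answer: 29.1200 s


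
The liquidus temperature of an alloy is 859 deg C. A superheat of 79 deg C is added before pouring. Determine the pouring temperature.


Formula: T_pour = T_melt + Superheat
T_pour = 859 + 79 = 938 deg C

Answer: 938 deg C


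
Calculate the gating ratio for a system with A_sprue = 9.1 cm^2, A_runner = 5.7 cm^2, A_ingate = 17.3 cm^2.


Sprue:Runner:Ingate = 1 : 5.7/9.1 : 17.3/9.1 = 1:0.63:1.90

Answer: 1:0.63:1.90


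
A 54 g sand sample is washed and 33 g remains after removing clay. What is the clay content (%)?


Formula: Clay% = (W_total - W_washed) / W_total * 100
Clay mass = 54 - 33 = 21 g
Clay% = 21 / 54 * 100 = 38.8889%

Answer: 38.8889%


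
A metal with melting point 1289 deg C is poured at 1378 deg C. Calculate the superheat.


Formula: Superheat = T_pour - T_melt
Superheat = 1378 - 1289 = 89 deg C


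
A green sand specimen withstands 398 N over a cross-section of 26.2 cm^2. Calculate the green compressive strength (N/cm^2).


Formula: Compressive Strength = Force / Area
Strength = 398 N / 26.2 cm^2 = 15.1908 N/cm^2

Final answer: 15.1908 N/cm^2


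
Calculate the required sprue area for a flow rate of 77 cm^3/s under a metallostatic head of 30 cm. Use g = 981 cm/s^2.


Formula: v = sqrt(2*g*h), A = Q/v
Velocity: v = sqrt(2 * 981 * 30) = sqrt(58860) = 242.6108 cm/s
Sprue area: A = Q / v = 77 / 242.6108 = 0.3174 cm^2

Final answer: 0.3174 cm^2


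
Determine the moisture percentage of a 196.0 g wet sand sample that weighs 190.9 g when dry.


Formula: MC = (W_wet - W_dry) / W_wet * 100
Water mass = 196.0 - 190.9 = 5.1 g
MC = 5.1 / 196.0 * 100 = 2.6020%

Answer: 2.6020%


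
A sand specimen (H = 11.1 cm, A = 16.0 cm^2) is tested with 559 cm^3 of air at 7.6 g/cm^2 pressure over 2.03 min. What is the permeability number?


Formula: Permeability Number P = (V * H) / (p * A * t)
Numerator: V * H = 559 * 11.1 = 6204.9
Denominator: p * A * t = 7.6 * 16.0 * 2.03 = 246.848
P = 6204.9 / 246.848 = 25.1365

25.1365


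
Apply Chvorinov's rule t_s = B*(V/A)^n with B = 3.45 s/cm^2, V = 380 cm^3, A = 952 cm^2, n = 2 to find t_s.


Formula: t_s = B * (V/A)^n  (Chvorinov's rule, n=2)
Modulus M = V/A = 380/952 = 0.399160 cm
M^2 = 0.399160^2 = 0.159329 cm^2
t_s = 3.45 * 0.159329 = 0.5497 s

Final answer: 0.5497 s


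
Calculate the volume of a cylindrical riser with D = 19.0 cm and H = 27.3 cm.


Formula: V = pi * (D/2)^2 * H  (cylinder volume)
Radius = D/2 = 19.0/2 = 9.5 cm
V = pi * 9.5^2 * 27.3 = 7740.3345 cm^3

Final answer: 7740.3345 cm^3


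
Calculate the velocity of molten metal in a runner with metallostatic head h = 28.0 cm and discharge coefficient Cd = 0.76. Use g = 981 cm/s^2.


Formula: v = Cd * sqrt(2 * g * h)  (Torricelli with discharge coefficient)
2*g*h = 2 * 981 * 28.0 = 54936.0 cm^2/s^2
sqrt(54936.0) = 234.38430 cm/s
v = 0.76 * 234.38430 = 178.1321 cm/s

Answer: 178.1321 cm/s


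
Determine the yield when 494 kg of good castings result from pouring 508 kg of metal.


Formula: Casting Yield = (W_good / W_total) * 100
Yield = (494 kg / 508 kg) * 100 = 97.2441%

Final answer: 97.2441%


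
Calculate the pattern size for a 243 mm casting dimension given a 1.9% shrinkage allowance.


Formula: L_pattern = L_casting * (1 + shrinkage_rate/100)
Shrinkage factor = 1 + 1.9/100 = 1.019
L_pattern = 243 mm * 1.019 = 247.6170 mm


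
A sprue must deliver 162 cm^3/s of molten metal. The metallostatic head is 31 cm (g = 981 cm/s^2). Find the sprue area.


Formula: v = sqrt(2*g*h), A = Q/v
Velocity: v = sqrt(2 * 981 * 31) = sqrt(60822) = 246.6212 cm/s
Sprue area: A = Q / v = 162 / 246.6212 = 0.6569 cm^2

Final answer: 0.6569 cm^2
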